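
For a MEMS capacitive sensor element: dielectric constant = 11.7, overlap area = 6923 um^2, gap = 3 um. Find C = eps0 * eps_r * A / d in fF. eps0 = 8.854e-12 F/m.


Step 1: Convert area to m^2: A = 6923e-12 m^2
Step 2: Convert gap to m: d = 3e-6 m
Step 3: C = eps0 * eps_r * A / d
C = 8.854e-12 * 11.7 * 6923e-12 / 3e-6
Step 4: Convert to fF (multiply by 1e15).
C = 239.06 fF


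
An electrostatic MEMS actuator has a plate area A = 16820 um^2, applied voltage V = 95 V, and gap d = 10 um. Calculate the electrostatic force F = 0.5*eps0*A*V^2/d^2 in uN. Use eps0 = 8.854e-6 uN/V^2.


Step 1: Identify parameters.
eps0 = 8.854e-6 uN/V^2, A = 16820 um^2, V = 95 V, d = 10 um
Step 2: Compute V^2 = 95^2 = 9025
Step 3: Compute d^2 = 10^2 = 100
Step 4: F = 0.5 * 8.854e-6 * 16820 * 9025 / 100
F = 6.72 uN


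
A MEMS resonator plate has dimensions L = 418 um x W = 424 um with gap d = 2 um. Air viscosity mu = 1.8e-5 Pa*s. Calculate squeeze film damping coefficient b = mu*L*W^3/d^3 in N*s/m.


Step 1: Convert to SI.
L = 418e-6 m, W = 424e-6 m, d = 2e-6 m
Step 2: W^3 = (424e-6)^3 = 7.62e-11 m^3
Step 3: d^3 = (2e-6)^3 = 8.00e-18 m^3
Step 4: b = 1.8e-5 * 418e-6 * 7.62e-11 / 8.00e-18
b = 7.17e-02 N*s/m


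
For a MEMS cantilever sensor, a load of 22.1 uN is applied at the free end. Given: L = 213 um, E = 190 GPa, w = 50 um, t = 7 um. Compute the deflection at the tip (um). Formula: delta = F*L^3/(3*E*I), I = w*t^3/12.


Step 1: Calculate the second moment of area.
I = w * t^3 / 12 = 50 * 7^3 / 12 = 1429.1667 um^4
Step 2: Convert E to consistent units (1 GPa = 1000 uN/um^2).
E = 190 GPa = 190000 uN/um^2
Step 3: Calculate tip deflection.
delta = F * L^3 / (3 * E * I)
delta = 22.1 * 213^3 / (3 * 190000 * 1429.1667)
delta = 0.2622 um


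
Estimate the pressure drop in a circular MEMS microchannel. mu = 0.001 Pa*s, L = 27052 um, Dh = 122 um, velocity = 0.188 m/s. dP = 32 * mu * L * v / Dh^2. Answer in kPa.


Step 1: Convert to SI: L = 27052e-6 m, Dh = 122e-6 m
Step 2: dP = 32 * 0.001 * 27052e-6 * 0.188 / (122e-6)^2
Step 3: dP = 10934.21 Pa
Step 4: Convert to kPa: dP = 10.93 kPa


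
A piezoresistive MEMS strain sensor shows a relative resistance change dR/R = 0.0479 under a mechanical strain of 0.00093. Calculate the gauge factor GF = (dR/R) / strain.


Step 1: Identify values.
dR/R = 0.0479, strain = 0.00093
Step 2: GF = (dR/R) / strain = 0.0479 / 0.00093
GF = 51.5


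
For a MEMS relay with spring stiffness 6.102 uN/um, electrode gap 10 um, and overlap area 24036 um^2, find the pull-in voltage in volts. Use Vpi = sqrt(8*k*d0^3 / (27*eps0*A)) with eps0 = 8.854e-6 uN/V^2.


Step 1: Compute numerator: 8 * k * d0^3 = 8 * 6.102 * 10^3 = 48816.0
Step 2: Compute denominator: 27 * eps0 * A = 27 * 8.854e-6 * 24036 = 5.745998
Step 3: Vpi = sqrt(48816.0 / 5.745998)
Vpi = 92.17 V


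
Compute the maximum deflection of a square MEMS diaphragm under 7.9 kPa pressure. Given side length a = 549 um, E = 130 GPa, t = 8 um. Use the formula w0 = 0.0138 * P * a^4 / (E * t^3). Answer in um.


Step 1: Convert pressure to compatible units (E is in GPa, so P in GPa).
P = 7.9 kPa = 7.9e-6 GPa
Step 2: Compute numerator: 0.0138 * P * a^4.
a^4 = 549^4 = 90842562801
numerator = 0.0138 * 7.9e-6 * 90842562801 = 9.90366e+03
Step 3: Compute denominator: E * t^3 = 130 * 8^3 = 66560
Step 4: w0 = numerator / denominator = 9.90366e+03 / 66560 = 0.1488 um


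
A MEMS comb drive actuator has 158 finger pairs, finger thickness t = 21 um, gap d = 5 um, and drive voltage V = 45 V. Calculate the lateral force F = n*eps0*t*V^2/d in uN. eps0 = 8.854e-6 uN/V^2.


Step 1: Parameters: n=158, eps0=8.854e-6 uN/V^2, t=21 um, V=45 V, d=5 um
Step 2: V^2 = 2025
Step 3: F = 158 * 8.854e-6 * 21 * 2025 / 5
F = 11.898 uN


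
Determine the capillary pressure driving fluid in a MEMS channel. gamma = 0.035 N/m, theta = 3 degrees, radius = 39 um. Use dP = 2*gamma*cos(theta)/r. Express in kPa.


Step 1: cos(3 deg) = 0.9986
Step 2: Convert r to m: r = 39e-6 m
Step 3: dP = 2 * 0.035 * 0.9986 / 39e-6 = 1792.4 Pa
Step 4: Convert Pa to kPa (divide by 1000).
dP = 1.79 kPa


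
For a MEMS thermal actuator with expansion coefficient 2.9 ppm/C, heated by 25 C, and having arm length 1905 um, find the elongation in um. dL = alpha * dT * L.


Step 1: Convert CTE: alpha = 2.9 ppm/C = 2.9e-6 /C
Step 2: dL = 2.9e-6 * 25 * 1905
dL = 0.1381 um


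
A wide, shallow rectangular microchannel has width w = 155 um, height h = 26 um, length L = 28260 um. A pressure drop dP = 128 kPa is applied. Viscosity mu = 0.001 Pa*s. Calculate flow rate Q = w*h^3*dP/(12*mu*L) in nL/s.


Step 1: Convert all dimensions to SI (meters).
w = 155e-6 m, h = 26e-6 m, L = 28260e-6 m, dP = 128e3 Pa
Step 2: Q = w * h^3 * dP / (12 * mu * L)
Q = 155e-6 * (26e-6)^3 * 128e3 / (12 * 0.001 * 28260e-6) = 1.02827271e-09 m^3/s
Step 3: Convert Q from m^3/s to nL/s (1 m^3 = 1e12 nL, so multiply by 1e12).
Q = 1028.273 nL/s


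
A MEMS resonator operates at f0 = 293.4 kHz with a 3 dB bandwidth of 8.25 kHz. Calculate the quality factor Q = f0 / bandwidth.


Step 1: Q = f0 / bandwidth
Step 2: Q = 293.4 / 8.25
Q = 35.6


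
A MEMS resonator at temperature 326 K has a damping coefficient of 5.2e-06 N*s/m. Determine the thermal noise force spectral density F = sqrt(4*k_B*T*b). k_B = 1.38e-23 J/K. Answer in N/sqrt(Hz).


Step 1: Compute 4 * k_B * T * b
= 4 * 1.38e-23 * 326 * 5.2e-06
= 9.3575e-26 N^2/Hz
Step 2: F_noise = sqrt(9.3575e-26)
F_noise = 3.06e-13 N/sqrt(Hz)


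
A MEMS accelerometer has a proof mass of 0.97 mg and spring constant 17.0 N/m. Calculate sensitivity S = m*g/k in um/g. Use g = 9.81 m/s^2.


Step 1: Convert mass: m = 0.97 mg = 9.70e-07 kg
Step 2: S = m * g / k = 9.70e-07 * 9.81 / 17.0
Step 3: S = 5.60e-07 m/g
Step 4: Convert to um/g: S = 0.56 um/g


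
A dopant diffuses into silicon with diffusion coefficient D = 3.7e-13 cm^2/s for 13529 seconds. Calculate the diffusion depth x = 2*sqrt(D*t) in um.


Step 1: Compute D*t = 3.7e-13 * 13529 = 5.00573e-09 cm^2
Step 2: sqrt(D*t) = 7.07512e-05 cm
Step 3: x = 2 * 7.07512e-05 cm = 1.415024e-04 cm
Step 4: Convert to um (1 cm = 1e4 um): x = 1.415 um


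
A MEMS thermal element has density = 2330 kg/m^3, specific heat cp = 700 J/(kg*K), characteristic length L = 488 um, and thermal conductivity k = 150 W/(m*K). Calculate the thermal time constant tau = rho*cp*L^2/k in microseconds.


Step 1: Convert L to m: L = 488e-6 m
Step 2: L^2 = (488e-6)^2 = 2.38144e-07 m^2
Step 3: tau = 2330 * 700 * 2.38144e-07 / 150 = 2.58941909e-03 s
Step 4: Convert to microseconds (multiply by 1e6).
tau = 2589.419 us


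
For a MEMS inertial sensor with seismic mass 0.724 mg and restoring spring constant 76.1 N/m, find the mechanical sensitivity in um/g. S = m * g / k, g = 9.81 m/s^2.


Step 1: Convert mass: m = 0.724 mg = 7.24e-07 kg
Step 2: S = m * g / k = 7.24e-07 * 9.81 / 76.1
Step 3: S = 9.33e-08 m/g
Step 4: Convert to um/g: S = 0.093 um/g


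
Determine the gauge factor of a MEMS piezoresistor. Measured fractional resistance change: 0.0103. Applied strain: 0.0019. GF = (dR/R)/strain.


Step 1: Identify values.
dR/R = 0.0103, strain = 0.0019
Step 2: GF = (dR/R) / strain = 0.0103 / 0.0019
GF = 5.4


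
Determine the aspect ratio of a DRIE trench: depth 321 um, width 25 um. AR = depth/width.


Step 1: AR = depth / width
Step 2: AR = 321 / 25
AR = 12.8


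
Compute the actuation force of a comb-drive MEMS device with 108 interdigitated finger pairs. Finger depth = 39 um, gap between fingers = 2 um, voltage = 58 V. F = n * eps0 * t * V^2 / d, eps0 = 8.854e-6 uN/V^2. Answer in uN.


Step 1: Parameters: n=108, eps0=8.854e-6 uN/V^2, t=39 um, V=58 V, d=2 um
Step 2: V^2 = 3364
Step 3: F = 108 * 8.854e-6 * 39 * 3364 / 2
F = 62.727 uN


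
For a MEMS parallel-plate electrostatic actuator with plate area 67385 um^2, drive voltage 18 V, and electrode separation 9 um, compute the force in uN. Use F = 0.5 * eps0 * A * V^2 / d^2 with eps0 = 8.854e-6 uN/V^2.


Step 1: Identify parameters.
eps0 = 8.854e-6 uN/V^2, A = 67385 um^2, V = 18 V, d = 9 um
Step 2: Compute V^2 = 18^2 = 324
Step 3: Compute d^2 = 9^2 = 81
Step 4: F = 0.5 * 8.854e-6 * 67385 * 324 / 81
F = 1.193 uN


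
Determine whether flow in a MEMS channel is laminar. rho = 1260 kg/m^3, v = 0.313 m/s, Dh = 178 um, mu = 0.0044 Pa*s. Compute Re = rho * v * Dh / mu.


Step 1: Convert Dh to meters: Dh = 178e-6 m
Step 2: Re = rho * v * Dh / mu
Re = 1260 * 0.313 * 178e-6 / 0.0044
Re = 15.954
Since Re = 15.954 is below ~2300, the flow is laminar.


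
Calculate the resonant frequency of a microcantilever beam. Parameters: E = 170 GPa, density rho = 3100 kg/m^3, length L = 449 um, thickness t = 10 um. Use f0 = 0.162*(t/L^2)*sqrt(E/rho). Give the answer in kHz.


Step 1: Convert units to SI.
t_SI = 10e-6 m, L_SI = 449e-6 m
Step 2: Calculate sqrt(E/rho).
sqrt(170e9 / 3100) = 7405.32 m/s
Step 3: Compute f0.
f0 = 0.162 * 10e-6 / (449e-6)^2 * 7405.32 = 59506.7 Hz = 59.51 kHz


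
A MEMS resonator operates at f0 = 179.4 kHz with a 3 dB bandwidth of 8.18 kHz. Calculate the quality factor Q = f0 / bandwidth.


Step 1: Q = f0 / bandwidth
Step 2: Q = 179.4 / 8.18
Q = 21.9


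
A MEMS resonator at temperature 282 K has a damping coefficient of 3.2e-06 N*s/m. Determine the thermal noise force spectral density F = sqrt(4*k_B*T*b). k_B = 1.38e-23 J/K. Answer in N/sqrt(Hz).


Step 1: Compute 4 * k_B * T * b
= 4 * 1.38e-23 * 282 * 3.2e-06
= 4.9812e-26 N^2/Hz
Step 2: F_noise = sqrt(4.9812e-26)
F_noise = 2.23e-13 N/sqrt(Hz)


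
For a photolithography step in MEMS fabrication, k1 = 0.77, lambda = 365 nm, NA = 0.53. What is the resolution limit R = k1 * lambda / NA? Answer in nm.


Step 1: Identify values: k1 = 0.77, lambda = 365 nm, NA = 0.53
Step 2: R = k1 * lambda / NA
R = 0.77 * 365 / 0.53
R = 530.3 nm


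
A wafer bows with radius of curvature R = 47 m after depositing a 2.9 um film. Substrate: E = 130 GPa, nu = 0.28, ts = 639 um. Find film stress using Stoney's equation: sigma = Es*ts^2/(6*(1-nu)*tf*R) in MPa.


Step 1: Compute numerator: Es * ts^2 = 130 * 639^2 = 53081730 (GPa*um^2)
Step 2: Compute denominator (R in um): 6*(1-nu)*tf*R = 6*0.72*2.9*47e6 = 588816000.0 (um^2)
Step 3: sigma (GPa) = 53081730 / 588816000.0 = 9.015e-02 GPa
Step 4: Convert to MPa (x1000): sigma = 90.1 MPa


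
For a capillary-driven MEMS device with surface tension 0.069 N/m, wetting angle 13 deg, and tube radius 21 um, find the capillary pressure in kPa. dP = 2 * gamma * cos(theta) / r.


Step 1: cos(13 deg) = 0.9744
Step 2: Convert r to m: r = 21e-6 m
Step 3: dP = 2 * 0.069 * 0.9744 / 21e-6 = 6403.2 Pa
Step 4: Convert Pa to kPa (divide by 1000).
dP = 6.4 kPa


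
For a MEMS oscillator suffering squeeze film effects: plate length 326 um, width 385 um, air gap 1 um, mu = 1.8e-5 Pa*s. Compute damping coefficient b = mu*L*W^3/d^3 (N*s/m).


Step 1: Convert to SI.
L = 326e-6 m, W = 385e-6 m, d = 1e-6 m
Step 2: W^3 = (385e-6)^3 = 5.71e-11 m^3
Step 3: d^3 = (1e-6)^3 = 1.00e-18 m^3
Step 4: b = 1.8e-5 * 326e-6 * 5.71e-11 / 1.00e-18
b = 3.35e-01 N*s/m


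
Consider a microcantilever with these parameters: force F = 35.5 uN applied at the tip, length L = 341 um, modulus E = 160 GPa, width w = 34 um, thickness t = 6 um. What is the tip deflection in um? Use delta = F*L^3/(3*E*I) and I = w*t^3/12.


Step 1: Calculate the second moment of area.
I = w * t^3 / 12 = 34 * 6^3 / 12 = 612.0 um^4
Step 2: Convert E to consistent units (1 GPa = 1000 uN/um^2).
E = 160 GPa = 160000 uN/um^2
Step 3: Calculate tip deflection.
delta = F * L^3 / (3 * E * I)
delta = 35.5 * 341^3 / (3 * 160000 * 612.0)
delta = 4.7918 um


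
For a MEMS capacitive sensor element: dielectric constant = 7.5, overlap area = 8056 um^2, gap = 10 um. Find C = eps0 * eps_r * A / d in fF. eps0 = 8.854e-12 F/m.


Step 1: Convert area to m^2: A = 8056e-12 m^2
Step 2: Convert gap to m: d = 10e-6 m
Step 3: C = eps0 * eps_r * A / d
C = 8.854e-12 * 7.5 * 8056e-12 / 10e-6
Step 4: Convert to fF (multiply by 1e15).
C = 53.5 fF


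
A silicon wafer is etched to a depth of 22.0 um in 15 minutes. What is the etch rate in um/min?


Step 1: Etch rate = depth / time
Step 2: rate = 22.0 / 15
rate = 1.467 um/min


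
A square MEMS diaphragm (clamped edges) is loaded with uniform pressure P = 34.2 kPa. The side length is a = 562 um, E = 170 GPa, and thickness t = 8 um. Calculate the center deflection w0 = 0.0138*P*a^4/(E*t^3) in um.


Step 1: Convert pressure to compatible units (E is in GPa, so P in GPa).
P = 34.2 kPa = 34.2e-6 GPa
Step 2: Compute numerator: 0.0138 * P * a^4.
a^4 = 562^4 = 99757432336
numerator = 0.0138 * 34.2e-6 * 99757432336 = 4.70815e+04
Step 3: Compute denominator: E * t^3 = 170 * 8^3 = 87040
Step 4: w0 = numerator / denominator = 4.70815e+04 / 87040 = 0.5409 um


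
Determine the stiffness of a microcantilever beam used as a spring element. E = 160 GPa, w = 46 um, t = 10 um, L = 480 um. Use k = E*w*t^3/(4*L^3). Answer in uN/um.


Step 1: Convert E to consistent units (1 GPa = 1000 uN/um^2).
E = 160 GPa = 160000 uN/um^2
Step 2: Compute t^3 = 10^3 = 1000
Step 3: Compute L^3 = 480^3 = 110592000
Step 4: k = 160000 * 46 * 1000 / (4 * 110592000)
k = 16.6377 uN/um


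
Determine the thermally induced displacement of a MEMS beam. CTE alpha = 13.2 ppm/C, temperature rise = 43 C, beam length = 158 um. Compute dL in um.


Step 1: Convert CTE: alpha = 13.2 ppm/C = 13.2e-6 /C
Step 2: dL = 13.2e-6 * 43 * 158
dL = 0.0897 um


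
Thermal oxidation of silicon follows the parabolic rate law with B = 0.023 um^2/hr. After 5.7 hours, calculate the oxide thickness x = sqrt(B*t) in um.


Step 1: Compute B*t = 0.023 * 5.7 = 0.1311
Step 2: x = sqrt(0.1311)
x = 0.362 um


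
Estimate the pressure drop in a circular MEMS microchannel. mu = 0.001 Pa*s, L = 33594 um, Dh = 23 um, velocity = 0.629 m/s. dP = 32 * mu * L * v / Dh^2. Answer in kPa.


Step 1: Convert to SI: L = 33594e-6 m, Dh = 23e-6 m
Step 2: dP = 32 * 0.001 * 33594e-6 * 0.629 / (23e-6)^2
Step 3: dP = 1278223.12 Pa
Step 4: Convert to kPa: dP = 1278.22 kPa


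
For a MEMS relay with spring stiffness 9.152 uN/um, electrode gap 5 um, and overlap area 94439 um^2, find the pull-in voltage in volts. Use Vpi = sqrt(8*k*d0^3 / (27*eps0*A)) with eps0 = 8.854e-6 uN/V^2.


Step 1: Compute numerator: 8 * k * d0^3 = 8 * 9.152 * 5^3 = 9152.0
Step 2: Compute denominator: 27 * eps0 * A = 27 * 8.854e-6 * 94439 = 22.576398
Step 3: Vpi = sqrt(9152.0 / 22.576398)
Vpi = 20.13 V


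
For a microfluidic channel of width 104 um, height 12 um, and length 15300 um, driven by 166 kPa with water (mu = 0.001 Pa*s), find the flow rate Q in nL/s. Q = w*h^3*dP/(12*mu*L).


Step 1: Convert all dimensions to SI (meters).
w = 104e-6 m, h = 12e-6 m, L = 15300e-6 m, dP = 166e3 Pa
Step 2: Q = w * h^3 * dP / (12 * mu * L)
Q = 104e-6 * (12e-6)^3 * 166e3 / (12 * 0.001 * 15300e-6) = 1.6248471e-10 m^3/s
Step 3: Convert Q from m^3/s to nL/s (1 m^3 = 1e12 nL, so multiply by 1e12).
Q = 162.485 nL/s


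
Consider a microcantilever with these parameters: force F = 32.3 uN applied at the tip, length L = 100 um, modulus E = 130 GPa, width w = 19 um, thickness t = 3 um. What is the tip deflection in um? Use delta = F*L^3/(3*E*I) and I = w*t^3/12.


Step 1: Calculate the second moment of area.
I = w * t^3 / 12 = 19 * 3^3 / 12 = 42.75 um^4
Step 2: Convert E to consistent units (1 GPa = 1000 uN/um^2).
E = 130 GPa = 130000 uN/um^2
Step 3: Calculate tip deflection.
delta = F * L^3 / (3 * E * I)
delta = 32.3 * 100^3 / (3 * 130000 * 42.75)
delta = 1.9373 um


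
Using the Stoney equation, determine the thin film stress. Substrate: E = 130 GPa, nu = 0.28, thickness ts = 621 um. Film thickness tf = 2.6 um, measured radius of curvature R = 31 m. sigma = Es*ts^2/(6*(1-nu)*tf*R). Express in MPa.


Step 1: Compute numerator: Es * ts^2 = 130 * 621^2 = 50133330 (GPa*um^2)
Step 2: Compute denominator (R in um): 6*(1-nu)*tf*R = 6*0.72*2.6*31e6 = 348192000.0 (um^2)
Step 3: sigma (GPa) = 50133330 / 348192000.0 = 1.43982e-01 GPa
Step 4: Convert to MPa (x1000): sigma = 144.0 MPa


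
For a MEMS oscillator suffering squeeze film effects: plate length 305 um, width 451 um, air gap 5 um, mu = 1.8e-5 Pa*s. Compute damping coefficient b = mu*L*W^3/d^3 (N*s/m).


Step 1: Convert to SI.
L = 305e-6 m, W = 451e-6 m, d = 5e-6 m
Step 2: W^3 = (451e-6)^3 = 9.17e-11 m^3
Step 3: d^3 = (5e-6)^3 = 1.25e-16 m^3
Step 4: b = 1.8e-5 * 305e-6 * 9.17e-11 / 1.25e-16
b = 4.03e-03 N*s/m


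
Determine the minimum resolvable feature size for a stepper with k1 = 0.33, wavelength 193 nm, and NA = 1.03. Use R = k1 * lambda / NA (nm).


Step 1: Identify values: k1 = 0.33, lambda = 193 nm, NA = 1.03
Step 2: R = k1 * lambda / NA
R = 0.33 * 193 / 1.03
R = 61.8 nm


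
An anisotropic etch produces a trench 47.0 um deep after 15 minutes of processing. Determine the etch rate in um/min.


Step 1: Etch rate = depth / time
Step 2: rate = 47.0 / 15
rate = 3.133 um/min


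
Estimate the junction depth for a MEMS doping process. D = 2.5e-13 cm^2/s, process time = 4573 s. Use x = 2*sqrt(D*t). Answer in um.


Step 1: Compute D*t = 2.5e-13 * 4573 = 1.14325e-09 cm^2
Step 2: sqrt(D*t) = 3.3812e-05 cm
Step 3: x = 2 * 3.3812e-05 cm = 6.7624e-05 cm
Step 4: Convert to um (1 cm = 1e4 um): x = 0.676 um


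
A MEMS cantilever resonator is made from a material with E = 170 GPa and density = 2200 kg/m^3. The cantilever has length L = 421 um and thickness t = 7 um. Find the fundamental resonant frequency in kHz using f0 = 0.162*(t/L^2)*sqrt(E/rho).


Step 1: Convert units to SI.
t_SI = 7e-6 m, L_SI = 421e-6 m
Step 2: Calculate sqrt(E/rho).
sqrt(170e9 / 2200) = 8790.49 m/s
Step 3: Compute f0.
f0 = 0.162 * 7e-6 / (421e-6)^2 * 8790.49 = 56242.2 Hz = 56.24 kHz


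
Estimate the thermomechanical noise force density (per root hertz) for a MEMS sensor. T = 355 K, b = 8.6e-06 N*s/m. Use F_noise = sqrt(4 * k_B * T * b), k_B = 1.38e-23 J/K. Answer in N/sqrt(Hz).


Step 1: Compute 4 * k_B * T * b
= 4 * 1.38e-23 * 355 * 8.6e-06
= 1.6853e-25 N^2/Hz
Step 2: F_noise = sqrt(1.6853e-25)
F_noise = 4.11e-13 N/sqrt(Hz)


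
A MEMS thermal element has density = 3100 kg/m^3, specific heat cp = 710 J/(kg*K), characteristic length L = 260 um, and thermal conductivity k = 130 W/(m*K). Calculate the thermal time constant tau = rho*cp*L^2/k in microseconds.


Step 1: Convert L to m: L = 260e-6 m
Step 2: L^2 = (260e-6)^2 = 6.76e-08 m^2
Step 3: tau = 3100 * 710 * 6.76e-08 / 130 = 1.14452e-03 s
Step 4: Convert to microseconds (multiply by 1e6).
tau = 1144.52 us


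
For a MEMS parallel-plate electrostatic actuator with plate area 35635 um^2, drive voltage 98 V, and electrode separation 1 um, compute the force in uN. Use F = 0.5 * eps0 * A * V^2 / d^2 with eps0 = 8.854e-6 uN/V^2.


Step 1: Identify parameters.
eps0 = 8.854e-6 uN/V^2, A = 35635 um^2, V = 98 V, d = 1 um
Step 2: Compute V^2 = 98^2 = 9604
Step 3: Compute d^2 = 1^2 = 1
Step 4: F = 0.5 * 8.854e-6 * 35635 * 9604 / 1
F = 1515.09 uN


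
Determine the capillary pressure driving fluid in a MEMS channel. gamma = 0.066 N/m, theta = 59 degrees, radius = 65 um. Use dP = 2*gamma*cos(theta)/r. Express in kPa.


Step 1: cos(59 deg) = 0.515
Step 2: Convert r to m: r = 65e-6 m
Step 3: dP = 2 * 0.066 * 0.515 / 65e-6 = 1045.8 Pa
Step 4: Convert Pa to kPa (divide by 1000).
dP = 1.05 kPa


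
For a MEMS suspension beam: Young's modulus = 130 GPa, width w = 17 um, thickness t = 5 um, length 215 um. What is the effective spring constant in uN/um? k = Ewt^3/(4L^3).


Step 1: Convert E to consistent units (1 GPa = 1000 uN/um^2).
E = 130 GPa = 130000 uN/um^2
Step 2: Compute t^3 = 5^3 = 125
Step 3: Compute L^3 = 215^3 = 9938375
Step 4: k = 130000 * 17 * 125 / (4 * 9938375)
k = 6.9491 uN/um


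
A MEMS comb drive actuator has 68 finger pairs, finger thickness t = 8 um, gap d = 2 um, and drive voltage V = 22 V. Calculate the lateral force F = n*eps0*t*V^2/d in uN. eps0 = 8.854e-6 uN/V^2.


Step 1: Parameters: n=68, eps0=8.854e-6 uN/V^2, t=8 um, V=22 V, d=2 um
Step 2: V^2 = 484
Step 3: F = 68 * 8.854e-6 * 8 * 484 / 2
F = 1.166 uN


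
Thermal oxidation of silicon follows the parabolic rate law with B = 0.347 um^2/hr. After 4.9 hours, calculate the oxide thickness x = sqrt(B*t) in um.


Step 1: Compute B*t = 0.347 * 4.9 = 1.7003
Step 2: x = sqrt(1.7003)
x = 1.304 um


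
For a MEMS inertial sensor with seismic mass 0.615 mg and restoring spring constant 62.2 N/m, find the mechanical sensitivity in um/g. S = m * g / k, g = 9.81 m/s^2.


Step 1: Convert mass: m = 0.615 mg = 6.15e-07 kg
Step 2: S = m * g / k = 6.15e-07 * 9.81 / 62.2
Step 3: S = 9.70e-08 m/g
Step 4: Convert to um/g: S = 0.097 um/g


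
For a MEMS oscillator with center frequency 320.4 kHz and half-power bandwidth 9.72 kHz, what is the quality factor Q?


Step 1: Q = f0 / bandwidth
Step 2: Q = 320.4 / 9.72
Q = 33.0


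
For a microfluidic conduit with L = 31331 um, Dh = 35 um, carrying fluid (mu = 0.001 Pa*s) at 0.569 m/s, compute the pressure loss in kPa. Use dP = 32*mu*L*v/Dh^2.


Step 1: Convert to SI: L = 31331e-6 m, Dh = 35e-6 m
Step 2: dP = 32 * 0.001 * 31331e-6 * 0.569 / (35e-6)^2
Step 3: dP = 465693.75 Pa
Step 4: Convert to kPa: dP = 465.69 kPa


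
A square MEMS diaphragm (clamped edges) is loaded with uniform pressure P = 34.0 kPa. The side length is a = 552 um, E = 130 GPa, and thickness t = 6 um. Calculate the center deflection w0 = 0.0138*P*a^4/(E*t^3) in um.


Step 1: Convert pressure to compatible units (E is in GPa, so P in GPa).
P = 34.0 kPa = 34.0e-6 GPa
Step 2: Compute numerator: 0.0138 * P * a^4.
a^4 = 552^4 = 92844527616
numerator = 0.0138 * 34.0e-6 * 92844527616 = 4.356265e+04
Step 3: Compute denominator: E * t^3 = 130 * 6^3 = 28080
Step 4: w0 = numerator / denominator = 4.356265e+04 / 28080 = 1.5514 um


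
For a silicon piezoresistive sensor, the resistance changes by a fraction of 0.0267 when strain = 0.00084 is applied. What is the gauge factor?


Step 1: Identify values.
dR/R = 0.0267, strain = 0.00084
Step 2: GF = (dR/R) / strain = 0.0267 / 0.00084
GF = 31.8


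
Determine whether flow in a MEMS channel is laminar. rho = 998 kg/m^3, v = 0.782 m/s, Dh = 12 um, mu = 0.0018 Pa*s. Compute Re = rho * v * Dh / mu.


Step 1: Convert Dh to meters: Dh = 12e-6 m
Step 2: Re = rho * v * Dh / mu
Re = 998 * 0.782 * 12e-6 / 0.0018
Re = 5.203
Since Re = 5.203 is below ~2300, the flow is laminar.


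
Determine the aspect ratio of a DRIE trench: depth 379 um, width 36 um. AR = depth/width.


Step 1: AR = depth / width
Step 2: AR = 379 / 36
AR = 10.5


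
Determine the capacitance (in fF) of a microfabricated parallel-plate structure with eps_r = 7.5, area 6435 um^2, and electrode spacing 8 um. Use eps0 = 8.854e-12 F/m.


Step 1: Convert area to m^2: A = 6435e-12 m^2
Step 2: Convert gap to m: d = 8e-6 m
Step 3: C = eps0 * eps_r * A / d
C = 8.854e-12 * 7.5 * 6435e-12 / 8e-6
Step 4: Convert to fF (multiply by 1e15).
C = 53.41 fF


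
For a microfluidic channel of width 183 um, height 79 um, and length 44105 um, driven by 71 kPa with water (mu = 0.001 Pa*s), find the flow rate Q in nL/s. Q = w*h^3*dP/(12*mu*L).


Step 1: Convert all dimensions to SI (meters).
w = 183e-6 m, h = 79e-6 m, L = 44105e-6 m, dP = 71e3 Pa
Step 2: Q = w * h^3 * dP / (12 * mu * L)
Q = 183e-6 * (79e-6)^3 * 71e3 / (12 * 0.001 * 44105e-6) = 1.210379724e-08 m^3/s
Step 3: Convert Q from m^3/s to nL/s (1 m^3 = 1e12 nL, so multiply by 1e12).
Q = 12103.797 nL/s


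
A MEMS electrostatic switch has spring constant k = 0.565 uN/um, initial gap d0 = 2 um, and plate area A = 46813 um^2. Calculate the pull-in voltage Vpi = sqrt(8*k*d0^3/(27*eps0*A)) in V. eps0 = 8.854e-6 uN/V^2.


Step 1: Compute numerator: 8 * k * d0^3 = 8 * 0.565 * 2^3 = 36.16
Step 2: Compute denominator: 27 * eps0 * A = 27 * 8.854e-6 * 46813 = 11.191022
Step 3: Vpi = sqrt(36.16 / 11.191022)
Vpi = 1.8 V


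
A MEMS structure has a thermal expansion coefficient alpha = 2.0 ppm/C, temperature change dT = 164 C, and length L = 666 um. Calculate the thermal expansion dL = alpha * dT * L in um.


Step 1: Convert CTE: alpha = 2.0 ppm/C = 2.0e-6 /C
Step 2: dL = 2.0e-6 * 164 * 666
dL = 0.2184 um


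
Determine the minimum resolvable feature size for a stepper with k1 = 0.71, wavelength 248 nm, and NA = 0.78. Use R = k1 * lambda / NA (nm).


Step 1: Identify values: k1 = 0.71, lambda = 248 nm, NA = 0.78
Step 2: R = k1 * lambda / NA
R = 0.71 * 248 / 0.78
R = 225.7 nm


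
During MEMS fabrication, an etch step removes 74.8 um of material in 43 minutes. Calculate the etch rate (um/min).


Step 1: Etch rate = depth / time
Step 2: rate = 74.8 / 43
rate = 1.74 um/min


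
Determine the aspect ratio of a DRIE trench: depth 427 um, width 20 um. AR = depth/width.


Step 1: AR = depth / width
Step 2: AR = 427 / 20
AR = 21.4


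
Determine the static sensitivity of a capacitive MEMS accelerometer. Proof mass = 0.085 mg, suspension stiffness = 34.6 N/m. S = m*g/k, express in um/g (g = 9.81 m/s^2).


Step 1: Convert mass: m = 0.085 mg = 8.50e-08 kg
Step 2: S = m * g / k = 8.50e-08 * 9.81 / 34.6
Step 3: S = 2.41e-08 m/g
Step 4: Convert to um/g: S = 0.024 um/g


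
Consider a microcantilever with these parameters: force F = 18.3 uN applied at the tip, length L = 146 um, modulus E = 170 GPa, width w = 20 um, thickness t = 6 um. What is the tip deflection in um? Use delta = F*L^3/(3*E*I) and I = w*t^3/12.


Step 1: Calculate the second moment of area.
I = w * t^3 / 12 = 20 * 6^3 / 12 = 360.0 um^4
Step 2: Convert E to consistent units (1 GPa = 1000 uN/um^2).
E = 170 GPa = 170000 uN/um^2
Step 3: Calculate tip deflection.
delta = F * L^3 / (3 * E * I)
delta = 18.3 * 146^3 / (3 * 170000 * 360.0)
delta = 0.3102 um


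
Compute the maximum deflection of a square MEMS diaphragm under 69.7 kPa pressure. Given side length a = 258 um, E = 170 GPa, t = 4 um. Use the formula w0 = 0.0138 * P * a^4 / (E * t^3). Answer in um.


Step 1: Convert pressure to compatible units (E is in GPa, so P in GPa).
P = 69.7 kPa = 69.7e-6 GPa
Step 2: Compute numerator: 0.0138 * P * a^4.
a^4 = 258^4 = 4430766096
numerator = 0.0138 * 69.7e-6 * 4430766096 = 4.26178e+03
Step 3: Compute denominator: E * t^3 = 170 * 4^3 = 10880
Step 4: w0 = numerator / denominator = 4.26178e+03 / 10880 = 0.3917 um


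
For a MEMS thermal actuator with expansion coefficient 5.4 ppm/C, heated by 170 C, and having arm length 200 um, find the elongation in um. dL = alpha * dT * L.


Step 1: Convert CTE: alpha = 5.4 ppm/C = 5.4e-6 /C
Step 2: dL = 5.4e-6 * 170 * 200
dL = 0.1836 um


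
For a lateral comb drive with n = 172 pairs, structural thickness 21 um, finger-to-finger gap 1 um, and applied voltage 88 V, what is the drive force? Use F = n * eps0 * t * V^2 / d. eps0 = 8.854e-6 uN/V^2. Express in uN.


Step 1: Parameters: n=172, eps0=8.854e-6 uN/V^2, t=21 um, V=88 V, d=1 um
Step 2: V^2 = 7744
Step 3: F = 172 * 8.854e-6 * 21 * 7744 / 1
F = 247.658 uN


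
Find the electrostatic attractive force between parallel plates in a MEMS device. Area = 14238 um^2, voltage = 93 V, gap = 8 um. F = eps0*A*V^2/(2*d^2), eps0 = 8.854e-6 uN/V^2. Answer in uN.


Step 1: Identify parameters.
eps0 = 8.854e-6 uN/V^2, A = 14238 um^2, V = 93 V, d = 8 um
Step 2: Compute V^2 = 93^2 = 8649
Step 3: Compute d^2 = 8^2 = 64
Step 4: F = 0.5 * 8.854e-6 * 14238 * 8649 / 64
F = 8.518 uN


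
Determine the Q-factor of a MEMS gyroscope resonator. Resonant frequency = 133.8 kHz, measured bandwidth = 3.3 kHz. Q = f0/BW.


Step 1: Q = f0 / bandwidth
Step 2: Q = 133.8 / 3.3
Q = 40.5


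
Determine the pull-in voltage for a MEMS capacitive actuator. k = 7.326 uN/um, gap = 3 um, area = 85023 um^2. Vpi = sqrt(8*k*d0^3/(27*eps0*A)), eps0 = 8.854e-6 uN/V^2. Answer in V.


Step 1: Compute numerator: 8 * k * d0^3 = 8 * 7.326 * 3^3 = 1582.416
Step 2: Compute denominator: 27 * eps0 * A = 27 * 8.854e-6 * 85023 = 20.325428
Step 3: Vpi = sqrt(1582.416 / 20.325428)
Vpi = 8.82 V


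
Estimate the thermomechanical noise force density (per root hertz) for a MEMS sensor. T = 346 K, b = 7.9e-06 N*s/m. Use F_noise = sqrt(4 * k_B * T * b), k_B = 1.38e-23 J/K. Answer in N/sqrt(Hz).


Step 1: Compute 4 * k_B * T * b
= 4 * 1.38e-23 * 346 * 7.9e-06
= 1.5088e-25 N^2/Hz
Step 2: F_noise = sqrt(1.5088e-25)
F_noise = 3.88e-13 N/sqrt(Hz)


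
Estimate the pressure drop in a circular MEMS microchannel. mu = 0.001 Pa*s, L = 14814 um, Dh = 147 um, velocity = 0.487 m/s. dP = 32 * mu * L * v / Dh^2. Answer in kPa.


Step 1: Convert to SI: L = 14814e-6 m, Dh = 147e-6 m
Step 2: dP = 32 * 0.001 * 14814e-6 * 0.487 / (147e-6)^2
Step 3: dP = 10683.58 Pa
Step 4: Convert to kPa: dP = 10.68 kPa


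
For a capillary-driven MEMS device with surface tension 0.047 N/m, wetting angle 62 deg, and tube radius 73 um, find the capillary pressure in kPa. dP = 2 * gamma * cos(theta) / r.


Step 1: cos(62 deg) = 0.4695
Step 2: Convert r to m: r = 73e-6 m
Step 3: dP = 2 * 0.047 * 0.4695 / 73e-6 = 604.6 Pa
Step 4: Convert Pa to kPa (divide by 1000).
dP = 0.6 kPa


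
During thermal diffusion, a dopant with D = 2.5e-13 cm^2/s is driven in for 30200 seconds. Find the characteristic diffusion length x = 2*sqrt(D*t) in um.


Step 1: Compute D*t = 2.5e-13 * 30200 = 7.55e-09 cm^2
Step 2: sqrt(D*t) = 8.68907e-05 cm
Step 3: x = 2 * 8.68907e-05 cm = 1.737814e-04 cm
Step 4: Convert to um (1 cm = 1e4 um): x = 1.738 um


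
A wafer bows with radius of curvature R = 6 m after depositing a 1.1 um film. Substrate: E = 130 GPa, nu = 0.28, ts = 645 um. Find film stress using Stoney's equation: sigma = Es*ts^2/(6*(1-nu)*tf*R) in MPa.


Step 1: Compute numerator: Es * ts^2 = 130 * 645^2 = 54083250 (GPa*um^2)
Step 2: Compute denominator (R in um): 6*(1-nu)*tf*R = 6*0.72*1.1*6e6 = 28512000.0 (um^2)
Step 3: sigma (GPa) = 54083250 / 28512000.0 = 1.896859e+00 GPa
Step 4: Convert to MPa (x1000): sigma = 1896.9 MPa


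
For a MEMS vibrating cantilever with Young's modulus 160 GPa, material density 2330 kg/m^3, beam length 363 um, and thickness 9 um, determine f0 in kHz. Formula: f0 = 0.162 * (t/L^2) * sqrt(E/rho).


Step 1: Convert units to SI.
t_SI = 9e-6 m, L_SI = 363e-6 m
Step 2: Calculate sqrt(E/rho).
sqrt(160e9 / 2330) = 8286.71 m/s
Step 3: Compute f0.
f0 = 0.162 * 9e-6 / (363e-6)^2 * 8286.71 = 91690.9 Hz = 91.69 kHz


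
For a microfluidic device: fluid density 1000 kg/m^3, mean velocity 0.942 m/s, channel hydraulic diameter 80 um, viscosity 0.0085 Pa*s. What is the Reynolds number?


Step 1: Convert Dh to meters: Dh = 80e-6 m
Step 2: Re = rho * v * Dh / mu
Re = 1000 * 0.942 * 80e-6 / 0.0085
Re = 8.866


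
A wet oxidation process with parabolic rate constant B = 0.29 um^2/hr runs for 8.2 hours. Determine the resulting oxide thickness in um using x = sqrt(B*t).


Step 1: Compute B*t = 0.29 * 8.2 = 2.378
Step 2: x = sqrt(2.378)
x = 1.542 um


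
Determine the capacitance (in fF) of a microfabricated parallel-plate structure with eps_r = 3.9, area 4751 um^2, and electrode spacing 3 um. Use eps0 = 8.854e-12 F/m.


Step 1: Convert area to m^2: A = 4751e-12 m^2
Step 2: Convert gap to m: d = 3e-6 m
Step 3: C = eps0 * eps_r * A / d
C = 8.854e-12 * 3.9 * 4751e-12 / 3e-6
Step 4: Convert to fF (multiply by 1e15).
C = 54.68 fF


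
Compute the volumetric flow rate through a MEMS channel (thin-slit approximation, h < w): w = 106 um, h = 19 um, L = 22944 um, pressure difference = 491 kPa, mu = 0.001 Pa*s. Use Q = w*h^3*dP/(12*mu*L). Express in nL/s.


Step 1: Convert all dimensions to SI (meters).
w = 106e-6 m, h = 19e-6 m, L = 22944e-6 m, dP = 491e3 Pa
Step 2: Q = w * h^3 * dP / (12 * mu * L)
Q = 106e-6 * (19e-6)^3 * 491e3 / (12 * 0.001 * 22944e-6) = 1.29657541e-09 m^3/s
Step 3: Convert Q from m^3/s to nL/s (1 m^3 = 1e12 nL, so multiply by 1e12).
Q = 1296.575 nL/s


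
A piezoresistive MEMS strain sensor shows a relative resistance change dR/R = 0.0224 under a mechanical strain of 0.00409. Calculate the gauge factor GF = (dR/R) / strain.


Step 1: Identify values.
dR/R = 0.0224, strain = 0.00409
Step 2: GF = (dR/R) / strain = 0.0224 / 0.00409
GF = 5.5


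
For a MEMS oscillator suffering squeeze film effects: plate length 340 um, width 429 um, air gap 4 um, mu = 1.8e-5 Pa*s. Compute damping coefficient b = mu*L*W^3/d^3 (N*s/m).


Step 1: Convert to SI.
L = 340e-6 m, W = 429e-6 m, d = 4e-6 m
Step 2: W^3 = (429e-6)^3 = 7.90e-11 m^3
Step 3: d^3 = (4e-6)^3 = 6.40e-17 m^3
Step 4: b = 1.8e-5 * 340e-6 * 7.90e-11 / 6.40e-17
b = 7.55e-03 N*s/m


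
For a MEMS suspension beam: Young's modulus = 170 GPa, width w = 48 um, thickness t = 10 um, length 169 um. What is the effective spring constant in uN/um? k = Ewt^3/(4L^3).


Step 1: Convert E to consistent units (1 GPa = 1000 uN/um^2).
E = 170 GPa = 170000 uN/um^2
Step 2: Compute t^3 = 10^3 = 1000
Step 3: Compute L^3 = 169^3 = 4826809
Step 4: k = 170000 * 48 * 1000 / (4 * 4826809)
k = 422.6395 uN/um


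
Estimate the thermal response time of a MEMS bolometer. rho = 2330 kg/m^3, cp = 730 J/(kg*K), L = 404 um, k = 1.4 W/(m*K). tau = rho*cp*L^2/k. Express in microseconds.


Step 1: Convert L to m: L = 404e-6 m
Step 2: L^2 = (404e-6)^2 = 1.63216e-07 m^2
Step 3: tau = 2330 * 730 * 1.63216e-07 / 1.4 = 1.9829578171e-01 s
Step 4: Convert to microseconds (multiply by 1e6).
tau = 198295.782 us


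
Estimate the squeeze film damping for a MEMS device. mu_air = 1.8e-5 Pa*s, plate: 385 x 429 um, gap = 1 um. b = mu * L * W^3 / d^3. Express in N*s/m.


Step 1: Convert to SI.
L = 385e-6 m, W = 429e-6 m, d = 1e-6 m
Step 2: W^3 = (429e-6)^3 = 7.90e-11 m^3
Step 3: d^3 = (1e-6)^3 = 1.00e-18 m^3
Step 4: b = 1.8e-5 * 385e-6 * 7.90e-11 / 1.00e-18
b = 5.47e-01 N*s/m


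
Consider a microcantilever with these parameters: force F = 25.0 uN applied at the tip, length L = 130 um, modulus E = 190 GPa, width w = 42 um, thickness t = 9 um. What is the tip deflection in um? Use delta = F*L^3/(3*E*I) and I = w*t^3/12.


Step 1: Calculate the second moment of area.
I = w * t^3 / 12 = 42 * 9^3 / 12 = 2551.5 um^4
Step 2: Convert E to consistent units (1 GPa = 1000 uN/um^2).
E = 190 GPa = 190000 uN/um^2
Step 3: Calculate tip deflection.
delta = F * L^3 / (3 * E * I)
delta = 25.0 * 130^3 / (3 * 190000 * 2551.5)
delta = 0.0378 um


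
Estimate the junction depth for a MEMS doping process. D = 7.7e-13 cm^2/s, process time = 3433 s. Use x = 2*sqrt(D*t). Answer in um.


Step 1: Compute D*t = 7.7e-13 * 3433 = 2.64341e-09 cm^2
Step 2: sqrt(D*t) = 5.14141e-05 cm
Step 3: x = 2 * 5.14141e-05 cm = 1.028282e-04 cm
Step 4: Convert to um (1 cm = 1e4 um): x = 1.028 um


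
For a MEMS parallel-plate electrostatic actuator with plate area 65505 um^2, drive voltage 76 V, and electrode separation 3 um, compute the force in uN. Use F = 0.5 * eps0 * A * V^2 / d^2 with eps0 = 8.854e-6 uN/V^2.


Step 1: Identify parameters.
eps0 = 8.854e-6 uN/V^2, A = 65505 um^2, V = 76 V, d = 3 um
Step 2: Compute V^2 = 76^2 = 5776
Step 3: Compute d^2 = 3^2 = 9
Step 4: F = 0.5 * 8.854e-6 * 65505 * 5776 / 9
F = 186.11 uN


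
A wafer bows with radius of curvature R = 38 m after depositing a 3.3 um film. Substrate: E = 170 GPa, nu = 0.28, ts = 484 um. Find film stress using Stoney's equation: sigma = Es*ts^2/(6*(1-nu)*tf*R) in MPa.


Step 1: Compute numerator: Es * ts^2 = 170 * 484^2 = 39823520 (GPa*um^2)
Step 2: Compute denominator (R in um): 6*(1-nu)*tf*R = 6*0.72*3.3*38e6 = 541728000.0 (um^2)
Step 3: sigma (GPa) = 39823520 / 541728000.0 = 7.3512e-02 GPa
Step 4: Convert to MPa (x1000): sigma = 73.5 MPa


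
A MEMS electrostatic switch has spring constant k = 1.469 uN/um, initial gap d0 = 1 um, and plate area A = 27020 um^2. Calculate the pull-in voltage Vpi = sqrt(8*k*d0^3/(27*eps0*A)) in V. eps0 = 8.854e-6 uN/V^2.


Step 1: Compute numerator: 8 * k * d0^3 = 8 * 1.469 * 1^3 = 11.752
Step 2: Compute denominator: 27 * eps0 * A = 27 * 8.854e-6 * 27020 = 6.459347
Step 3: Vpi = sqrt(11.752 / 6.459347)
Vpi = 1.35 V


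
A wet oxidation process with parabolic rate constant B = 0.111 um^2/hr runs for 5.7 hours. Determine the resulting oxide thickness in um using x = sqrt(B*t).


Step 1: Compute B*t = 0.111 * 5.7 = 0.6327
Step 2: x = sqrt(0.6327)
x = 0.795 um


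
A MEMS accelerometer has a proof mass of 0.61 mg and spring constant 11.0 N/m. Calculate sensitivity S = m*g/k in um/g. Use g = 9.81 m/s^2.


Step 1: Convert mass: m = 0.61 mg = 6.10e-07 kg
Step 2: S = m * g / k = 6.10e-07 * 9.81 / 11.0
Step 3: S = 5.44e-07 m/g
Step 4: Convert to um/g: S = 0.544 um/g


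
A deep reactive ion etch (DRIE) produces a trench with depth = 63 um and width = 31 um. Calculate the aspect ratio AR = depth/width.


Step 1: AR = depth / width
Step 2: AR = 63 / 31
AR = 2.0


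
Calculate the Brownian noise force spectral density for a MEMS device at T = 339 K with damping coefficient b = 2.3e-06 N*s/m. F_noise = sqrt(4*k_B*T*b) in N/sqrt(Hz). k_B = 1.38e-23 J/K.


Step 1: Compute 4 * k_B * T * b
= 4 * 1.38e-23 * 339 * 2.3e-06
= 4.3039e-26 N^2/Hz
Step 2: F_noise = sqrt(4.3039e-26)
F_noise = 2.07e-13 N/sqrt(Hz)


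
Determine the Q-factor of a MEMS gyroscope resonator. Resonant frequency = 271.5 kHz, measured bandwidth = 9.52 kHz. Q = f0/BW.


Step 1: Q = f0 / bandwidth
Step 2: Q = 271.5 / 9.52
Q = 28.5


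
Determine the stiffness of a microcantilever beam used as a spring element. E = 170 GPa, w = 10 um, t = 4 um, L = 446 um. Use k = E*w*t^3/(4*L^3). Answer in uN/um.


Step 1: Convert E to consistent units (1 GPa = 1000 uN/um^2).
E = 170 GPa = 170000 uN/um^2
Step 2: Compute t^3 = 4^3 = 64
Step 3: Compute L^3 = 446^3 = 88716536
Step 4: k = 170000 * 10 * 64 / (4 * 88716536)
k = 0.3066 uN/um


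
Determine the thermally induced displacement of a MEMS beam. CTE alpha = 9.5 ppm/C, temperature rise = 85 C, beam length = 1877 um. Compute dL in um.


Step 1: Convert CTE: alpha = 9.5 ppm/C = 9.5e-6 /C
Step 2: dL = 9.5e-6 * 85 * 1877
dL = 1.5157 um


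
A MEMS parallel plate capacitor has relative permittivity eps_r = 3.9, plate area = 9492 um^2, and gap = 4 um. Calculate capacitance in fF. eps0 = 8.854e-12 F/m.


Step 1: Convert area to m^2: A = 9492e-12 m^2
Step 2: Convert gap to m: d = 4e-6 m
Step 3: C = eps0 * eps_r * A / d
C = 8.854e-12 * 3.9 * 9492e-12 / 4e-6
Step 4: Convert to fF (multiply by 1e15).
C = 81.94 fF


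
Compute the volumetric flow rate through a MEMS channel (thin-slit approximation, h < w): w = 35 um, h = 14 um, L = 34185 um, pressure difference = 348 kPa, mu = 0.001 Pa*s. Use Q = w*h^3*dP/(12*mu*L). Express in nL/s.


Step 1: Convert all dimensions to SI (meters).
w = 35e-6 m, h = 14e-6 m, L = 34185e-6 m, dP = 348e3 Pa
Step 2: Q = w * h^3 * dP / (12 * mu * L)
Q = 35e-6 * (14e-6)^3 * 348e3 / (12 * 0.001 * 34185e-6) = 8.147316e-11 m^3/s
Step 3: Convert Q from m^3/s to nL/s (1 m^3 = 1e12 nL, so multiply by 1e12).
Q = 81.473 nL/s


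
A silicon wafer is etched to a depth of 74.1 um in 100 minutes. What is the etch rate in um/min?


Step 1: Etch rate = depth / time
Step 2: rate = 74.1 / 100
rate = 0.741 um/min


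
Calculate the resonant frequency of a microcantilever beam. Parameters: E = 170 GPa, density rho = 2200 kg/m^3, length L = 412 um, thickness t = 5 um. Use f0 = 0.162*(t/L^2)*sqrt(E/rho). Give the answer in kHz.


Step 1: Convert units to SI.
t_SI = 5e-6 m, L_SI = 412e-6 m
Step 2: Calculate sqrt(E/rho).
sqrt(170e9 / 2200) = 8790.49 m/s
Step 3: Compute f0.
f0 = 0.162 * 5e-6 / (412e-6)^2 * 8790.49 = 41947.3 Hz = 41.95 kHz


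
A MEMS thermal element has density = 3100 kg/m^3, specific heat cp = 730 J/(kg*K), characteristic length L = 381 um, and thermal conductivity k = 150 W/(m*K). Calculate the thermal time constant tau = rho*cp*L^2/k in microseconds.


Step 1: Convert L to m: L = 381e-6 m
Step 2: L^2 = (381e-6)^2 = 1.45161e-07 m^2
Step 3: tau = 3100 * 730 * 1.45161e-07 / 150 = 2.18999562e-03 s
Step 4: Convert to microseconds (multiply by 1e6).
tau = 2189.996 us


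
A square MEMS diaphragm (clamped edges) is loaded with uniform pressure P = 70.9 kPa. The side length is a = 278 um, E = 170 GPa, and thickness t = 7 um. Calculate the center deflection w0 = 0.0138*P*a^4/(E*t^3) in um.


Step 1: Convert pressure to compatible units (E is in GPa, so P in GPa).
P = 70.9 kPa = 70.9e-6 GPa
Step 2: Compute numerator: 0.0138 * P * a^4.
a^4 = 278^4 = 5972816656
numerator = 0.0138 * 70.9e-6 * 5972816656 = 5.84392e+03
Step 3: Compute denominator: E * t^3 = 170 * 7^3 = 58310
Step 4: w0 = numerator / denominator = 5.84392e+03 / 58310 = 0.1002 um
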